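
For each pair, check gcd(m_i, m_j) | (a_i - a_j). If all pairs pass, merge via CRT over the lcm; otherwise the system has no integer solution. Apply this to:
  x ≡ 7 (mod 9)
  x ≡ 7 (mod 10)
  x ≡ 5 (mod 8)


Moduli 9, 10, 8 are not pairwise coprime, so CRT works modulo lcm(m_i) when all pairwise compatibility conditions hold.
Pairwise compatibility: gcd(m_i, m_j) must divide a_i - a_j for every pair.
Merge one congruence at a time:
  Start: x ≡ 7 (mod 9).
  Combine with x ≡ 7 (mod 10): gcd(9, 10) = 1; 7 - 7 = 0, which IS divisible by 1, so compatible.
    Write x = 7 + 9·t and substitute into x ≡ 7 (mod 10): 9·t ≡ 7 − 7 = 0 (mod 10).
    The inverse of 9 mod 10 is 9 (since 9·9 = 81 = 8·10 + 1), so t ≡ 9·0 = 0 ≡ 0 (mod 10).
    Then x = 7 + 9·0 = 7, valid modulo lcm(9, 10) = 90: x ≡ 7 (mod 90).
  Combine with x ≡ 5 (mod 8): gcd(90, 8) = 2; 5 - 7 = -2, which IS divisible by 2, so compatible.
    Write x = 7 + 90·t and substitute into x ≡ 5 (mod 8): 90·t ≡ 5 − 7 = -2 (mod 8).
    Divide the congruence (and modulus) by g = 2: 45·t ≡ -1 (mod 4).
    Reduce coefficients mod 4: 1·t ≡ 3 (mod 4).
    So t ≡ 3 (mod 4).
    Then x = 7 + 90·3 = 277, valid modulo lcm(90, 8) = 360: x ≡ 277 (mod 360).
Verify: 277 mod 9 = 7, 277 mod 10 = 7, 277 mod 8 = 5.

x ≡ 277 (mod 360).


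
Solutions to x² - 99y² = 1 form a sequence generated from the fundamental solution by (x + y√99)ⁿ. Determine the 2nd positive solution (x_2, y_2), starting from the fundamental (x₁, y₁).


Step 1: Find the fundamental solution (x₁, y₁) of x² - 99y² = 1.
  Expand √99 as a continued fraction. a₀ = ⌊√99⌋ = 9; iterate m_{k+1} = d_k·a_k − m_k, d_{k+1} = (99 − m_{k+1}²)/d_k, a_{k+1} = ⌊(a₀ + m_{k+1})/d_{k+1}⌋ (starting m₀ = 0, d₀ = 1), with convergents p_k = a_k·p_{k-1} + p_{k-2}, q_k = a_k·q_{k-1} + q_{k-2} (p₋₁ = 1, q₋₁ = 0):
  k = 0: a₀ = 9; p₀/q₀ = 9/1; p₀² − 99·q₀² = 81 − 99 = -18.
  k = 1: m = 9, d = 18, a = ⌊(9 + 9)/18⌋ = 1; p/q = (1·9 + 1)/(1·1 + 0) = 10/1; p² − 99·q² = 100 − 99 = 1.
  The first convergent with p² − 99·q² = 1 gives the fundamental solution (x₁, y₁) = (10, 1).
Step 2: Apply the recurrence (x_{n+1}, y_{n+1}) = (x₁x_n + 99y₁y_n, x₁y_n + y₁x_n) repeatedly.
  From (x_1, y_1) = (10, 1): x_2 = 10·10 + 99·1·1 = 199; y_2 = 10·1 + 1·10 = 20.
Step 3: Verify x_2² - 99·y_2² = 39601 - 39600 = 1 (should be 1). ✓

(x_1, y_1) = (10, 1); (x_2, y_2) = (199, 20).


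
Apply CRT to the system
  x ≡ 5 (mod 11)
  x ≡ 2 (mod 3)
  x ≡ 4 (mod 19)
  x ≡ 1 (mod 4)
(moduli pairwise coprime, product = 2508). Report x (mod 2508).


Product of moduli M = 11 · 3 · 19 · 4 = 2508.
Merge one congruence at a time:
  Start: x ≡ 5 (mod 11).
  Combine with x ≡ 2 (mod 3); new modulus lcm = 33.
    Write x = 5 + 11·t and substitute into x ≡ 2 (mod 3): 11·t ≡ 2 − 5 = -3 (mod 3).
    Reduce coefficients mod 3: 2·t ≡ 0 (mod 3).
    The inverse of 2 mod 3 is 2 (since 2·2 = 4 = 1·3 + 1), so t ≡ 2·0 = 0 ≡ 0 (mod 3).
    Then x = 5 + 11·0 = 5, valid modulo lcm(11, 3) = 33: x ≡ 5 (mod 33).
  Combine with x ≡ 4 (mod 19); new modulus lcm = 627.
    Write x = 5 + 33·t and substitute into x ≡ 4 (mod 19): 33·t ≡ 4 − 5 = -1 (mod 19).
    Reduce coefficients mod 19: 14·t ≡ 18 (mod 19).
    The inverse of 14 mod 19 is 15 (since 14·15 = 210 = 11·19 + 1), so t ≡ 15·18 = 270 ≡ 4 (mod 19).
    Then x = 5 + 33·4 = 137, valid modulo lcm(33, 19) = 627: x ≡ 137 (mod 627).
  Combine with x ≡ 1 (mod 4); new modulus lcm = 2508.
    Write x = 137 + 627·t and substitute into x ≡ 1 (mod 4): 627·t ≡ 1 − 137 = -136 (mod 4).
    Reduce coefficients mod 4: 3·t ≡ 0 (mod 4).
    The inverse of 3 mod 4 is 3 (since 3·3 = 9 = 2·4 + 1), so t ≡ 3·0 = 0 ≡ 0 (mod 4).
    Then x = 137 + 627·0 = 137, valid modulo lcm(627, 4) = 2508: x ≡ 137 (mod 2508).
Verify against each original: 137 mod 11 = 5, 137 mod 3 = 2, 137 mod 19 = 4, 137 mod 4 = 1.

x ≡ 137 (mod 2508).


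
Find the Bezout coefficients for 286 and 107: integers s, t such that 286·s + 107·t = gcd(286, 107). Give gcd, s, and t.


Euclidean algorithm on (286, 107) — divide until remainder is 0:
  286 = 2 · 107 + 72
  107 = 1 · 72 + 35
  72 = 2 · 35 + 2
  35 = 17 · 2 + 1
  2 = 2 · 1 + 0
gcd(286, 107) = 1.
Track Bezout coefficients alongside the remainders: start with r₀ = 286 = a·1 + b·0 (s = 1, t = 0) and r₁ = 107 = a·0 + b·1 (s = 0, t = 1); each new remainder r_{k+1} = r_{k-1} − q_k·r_k inherits s_{k+1} = s_{k-1} − q_k·s_k, t_{k+1} = t_{k-1} − q_k·t_k, so r_k = a·s_k + b·t_k at every step:
  q = 2: r = 72, s = 1 − 2·0 = 1, t = 0 − 2·1 = -2  (check: 286·1 + 107·(-2) = 72)
  q = 1: r = 35, s = 0 − 1·1 = -1, t = 1 − 1·(-2) = 3  (check: 286·(-1) + 107·3 = 35)
  q = 2: r = 2, s = 1 − 2·(-1) = 3, t = -2 − 2·3 = -8  (check: 286·3 + 107·(-8) = 2)
  q = 17: r = 1, s = -1 − 17·3 = -52, t = 3 − 17·(-8) = 139  (check: 286·(-52) + 107·139 = 1)
The row with r = 1 (the gcd) gives the Bezout coefficients s = -52, t = 139.
Result: 286 · (-52) + 107 · (139) = 1.

gcd(286, 107) = 1; s = -52, t = 139 (check: 286·(-52) + 107·139 = 1).


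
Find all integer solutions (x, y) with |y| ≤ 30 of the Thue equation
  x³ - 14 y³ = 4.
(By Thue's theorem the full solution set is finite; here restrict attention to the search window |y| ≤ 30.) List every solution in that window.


The equation is x³ - 14y³ = 4. For fixed y, x³ = 14·y³ + 4, so a solution requires the RHS to be a perfect cube.
Strategy: iterate y from -30 to 30, compute RHS = 14·y³ + 4, and check whether it is a (positive or negative) perfect cube.
Check small values of y:
  y = 0: RHS = 4 is not a perfect cube.
  y = 1: RHS = 18 is not a perfect cube.
  y = -1: RHS = -10 is not a perfect cube.
  y = 2: RHS = 116 is not a perfect cube.
  y = -2: RHS = -108 is not a perfect cube.
  y = 3: RHS = 382 is not a perfect cube.
  y = -3: RHS = -374 is not a perfect cube.
Continuing the search up to |y| = 30 finds no solutions either.
No (x, y) in the scanned range satisfies the equation.

No integer solutions with |y| ≤ 30.


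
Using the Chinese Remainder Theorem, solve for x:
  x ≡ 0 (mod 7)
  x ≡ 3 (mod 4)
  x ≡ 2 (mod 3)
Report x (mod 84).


Moduli 7, 4, 3 are pairwise coprime; by CRT there is a unique solution modulo M = 7 · 4 · 3 = 84.
Solve pairwise, accumulating the modulus:
  Start with x ≡ 0 (mod 7).
  Combine with x ≡ 3 (mod 4): since gcd(7, 4) = 1, we get a unique residue mod 28.
    Write x = 0 + 7·t and substitute into x ≡ 3 (mod 4): 7·t ≡ 3 − 0 = 3 (mod 4).
    Reduce coefficients mod 4: 3·t ≡ 3 (mod 4).
    The inverse of 3 mod 4 is 3 (since 3·3 = 9 = 2·4 + 1), so t ≡ 3·3 = 9 ≡ 1 (mod 4).
    Then x = 0 + 7·1 = 7, valid modulo lcm(7, 4) = 28: x ≡ 7 (mod 28).
  Combine with x ≡ 2 (mod 3): since gcd(28, 3) = 1, we get a unique residue mod 84.
    Write x = 7 + 28·t and substitute into x ≡ 2 (mod 3): 28·t ≡ 2 − 7 = -5 (mod 3).
    Reduce coefficients mod 3: 1·t ≡ 1 (mod 3).
    So t ≡ 1 (mod 3).
    Then x = 7 + 28·1 = 35, valid modulo lcm(28, 3) = 84: x ≡ 35 (mod 84).
Verify: 35 mod 7 = 0 ✓, 35 mod 4 = 3 ✓, 35 mod 3 = 2 ✓.

x ≡ 35 (mod 84).


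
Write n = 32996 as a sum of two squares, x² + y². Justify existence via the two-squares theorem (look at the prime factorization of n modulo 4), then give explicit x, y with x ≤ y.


Step 1: Factor n = 32996 = 2^2 · 73 · 113.
Step 2: Check the mod-4 condition on each prime factor: 2 = 2 (special); 73 ≡ 1 (mod 4), exponent 1; 113 ≡ 1 (mod 4), exponent 1.
All primes ≡ 3 (mod 4) appear to even exponent (or don't appear), so by the two-squares theorem n IS expressible as a sum of two squares.
Step 3: Build a representation. Group n = k² · m with k = 2 and m = 73 · 113 = 8249 (a product of primes ≡ 1 (mod 4)); a representation of m scales to one of n via (k·x)² + (k·y)² = k²(x² + y²). Each prime p ≡ 1 (mod 4) is itself a sum of two squares; find a² by testing p − a² for a perfect square:
  73: 73 − 1² = 72, 73 − 2² = 69, 73 − 3² = 64 = 8² ⇒ 73 = 3² + 8².
  113: 113 − 1² = 112, 113 − 2² = 109, 113 − 3² = 104, 113 − 4² = 97, 113 − 5² = 88, 113 − 6² = 77, 113 − 7² = 64 = 8² ⇒ 113 = 7² + 8².
  Combine using the Brahmagupta–Fibonacci identity (a² + b²)(c² + d²) = (ac − bd)² + (ad + bc)² = (ac + bd)² + (ad − bc)²:
  73 · 113 = 8249: from (3² + 8²)(7² + 8²), take (3·7 − 8·8, 3·8 + 8·7) = (21 − 64, 24 + 56) = (-43, 80); dropping signs (only squares matter) gives (43, 80); check 43² + 80² = 1849 + 6400 = 8249 ✓.
  Scale by k = 2: (2·43, 2·80) = (86, 160).
Step 4: Order so x ≤ y and verify: 86² + 160² = 7396 + 25600 = 32996 = n. ✓

n = 32996 = 86² + 160² (one valid representation with x ≤ y).


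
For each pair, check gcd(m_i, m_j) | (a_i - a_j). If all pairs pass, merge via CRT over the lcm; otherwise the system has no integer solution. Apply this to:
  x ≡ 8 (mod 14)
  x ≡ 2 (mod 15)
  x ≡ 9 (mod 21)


Moduli 14, 15, 21 are not pairwise coprime, so CRT works modulo lcm(m_i) when all pairwise compatibility conditions hold.
Pairwise compatibility: gcd(m_i, m_j) must divide a_i - a_j for every pair.
Merge one congruence at a time:
  Start: x ≡ 8 (mod 14).
  Combine with x ≡ 2 (mod 15): gcd(14, 15) = 1; 2 - 8 = -6, which IS divisible by 1, so compatible.
    Write x = 8 + 14·t and substitute into x ≡ 2 (mod 15): 14·t ≡ 2 − 8 = -6 (mod 15).
    Reduce coefficients mod 15: 14·t ≡ 9 (mod 15).
    The inverse of 14 mod 15 is 14 (since 14·14 = 196 = 13·15 + 1), so t ≡ 14·9 = 126 ≡ 6 (mod 15).
    Then x = 8 + 14·6 = 92, valid modulo lcm(14, 15) = 210: x ≡ 92 (mod 210).
  Combine with x ≡ 9 (mod 21): gcd(210, 21) = 21, and 9 - 92 = -83 is NOT divisible by 21.
    ⇒ system is inconsistent (no integer solution).

No solution (the system is inconsistent).


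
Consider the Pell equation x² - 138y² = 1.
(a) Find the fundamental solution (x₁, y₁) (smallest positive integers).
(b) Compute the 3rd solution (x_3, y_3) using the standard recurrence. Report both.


Step 1: Find the fundamental solution (x₁, y₁) of x² - 138y² = 1.
  Expand √138 as a continued fraction. a₀ = ⌊√138⌋ = 11; iterate m_{k+1} = d_k·a_k − m_k, d_{k+1} = (138 − m_{k+1}²)/d_k, a_{k+1} = ⌊(a₀ + m_{k+1})/d_{k+1}⌋ (starting m₀ = 0, d₀ = 1), with convergents p_k = a_k·p_{k-1} + p_{k-2}, q_k = a_k·q_{k-1} + q_{k-2} (p₋₁ = 1, q₋₁ = 0):
  k = 0: a₀ = 11; p₀/q₀ = 11/1; p₀² − 138·q₀² = 121 − 138 = -17.
  k = 1: m = 11, d = 17, a = ⌊(11 + 11)/17⌋ = 1; p/q = (1·11 + 1)/(1·1 + 0) = 12/1; p² − 138·q² = 144 − 138 = 6.
  k = 2: m = 6, d = 6, a = ⌊(11 + 6)/6⌋ = 2; p/q = (2·12 + 11)/(2·1 + 1) = 35/3; p² − 138·q² = 1225 − 1242 = -17.
  k = 3: m = 6, d = 17, a = ⌊(11 + 6)/17⌋ = 1; p/q = (1·35 + 12)/(1·3 + 1) = 47/4; p² − 138·q² = 2209 − 2208 = 1.
  The first convergent with p² − 138·q² = 1 gives the fundamental solution (x₁, y₁) = (47, 4).
Step 2: Apply the recurrence (x_{n+1}, y_{n+1}) = (x₁x_n + 138y₁y_n, x₁y_n + y₁x_n) repeatedly.
  From (x_1, y_1) = (47, 4): x_2 = 47·47 + 138·4·4 = 4417; y_2 = 47·4 + 4·47 = 376.
  From (x_2, y_2) = (4417, 376): x_3 = 47·4417 + 138·4·376 = 415151; y_3 = 47·376 + 4·4417 = 35340.
Step 3: Verify x_3² - 138·y_3² = 172350352801 - 172350352800 = 1 (should be 1). ✓

(x_1, y_1) = (47, 4); (x_3, y_3) = (415151, 35340).


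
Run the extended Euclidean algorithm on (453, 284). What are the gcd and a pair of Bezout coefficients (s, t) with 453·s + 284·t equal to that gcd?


Euclidean algorithm on (453, 284) — divide until remainder is 0:
  453 = 1 · 284 + 169
  284 = 1 · 169 + 115
  169 = 1 · 115 + 54
  115 = 2 · 54 + 7
  54 = 7 · 7 + 5
  7 = 1 · 5 + 2
  5 = 2 · 2 + 1
  2 = 2 · 1 + 0
gcd(453, 284) = 1.
Track Bezout coefficients alongside the remainders: start with r₀ = 453 = a·1 + b·0 (s = 1, t = 0) and r₁ = 284 = a·0 + b·1 (s = 0, t = 1); each new remainder r_{k+1} = r_{k-1} − q_k·r_k inherits s_{k+1} = s_{k-1} − q_k·s_k, t_{k+1} = t_{k-1} − q_k·t_k, so r_k = a·s_k + b·t_k at every step:
  q = 1: r = 169, s = 1 − 1·0 = 1, t = 0 − 1·1 = -1  (check: 453·1 + 284·(-1) = 169)
  q = 1: r = 115, s = 0 − 1·1 = -1, t = 1 − 1·(-1) = 2  (check: 453·(-1) + 284·2 = 115)
  q = 1: r = 54, s = 1 − 1·(-1) = 2, t = -1 − 1·2 = -3  (check: 453·2 + 284·(-3) = 54)
  q = 2: r = 7, s = -1 − 2·2 = -5, t = 2 − 2·(-3) = 8  (check: 453·(-5) + 284·8 = 7)
  q = 7: r = 5, s = 2 − 7·(-5) = 37, t = -3 − 7·8 = -59  (check: 453·37 + 284·(-59) = 5)
  q = 1: r = 2, s = -5 − 1·37 = -42, t = 8 − 1·(-59) = 67  (check: 453·(-42) + 284·67 = 2)
  q = 2: r = 1, s = 37 − 2·(-42) = 121, t = -59 − 2·67 = -193  (check: 453·121 + 284·(-193) = 1)
The row with r = 1 (the gcd) gives the Bezout coefficients s = 121, t = -193.
Result: 453 · (121) + 284 · (-193) = 1.

gcd(453, 284) = 1; s = 121, t = -193 (check: 453·121 + 284·(-193) = 1).


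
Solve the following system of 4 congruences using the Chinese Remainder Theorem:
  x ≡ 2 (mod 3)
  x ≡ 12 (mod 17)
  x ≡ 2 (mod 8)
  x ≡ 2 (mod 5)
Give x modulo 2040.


Product of moduli M = 3 · 17 · 8 · 5 = 2040.
Merge one congruence at a time:
  Start: x ≡ 2 (mod 3).
  Combine with x ≡ 12 (mod 17); new modulus lcm = 51.
    Write x = 2 + 3·t and substitute into x ≡ 12 (mod 17): 3·t ≡ 12 − 2 = 10 (mod 17).
    The inverse of 3 mod 17 is 6 (since 3·6 = 18 = 1·17 + 1), so t ≡ 6·10 = 60 ≡ 9 (mod 17).
    Then x = 2 + 3·9 = 29, valid modulo lcm(3, 17) = 51: x ≡ 29 (mod 51).
  Combine with x ≡ 2 (mod 8); new modulus lcm = 408.
    Write x = 29 + 51·t and substitute into x ≡ 2 (mod 8): 51·t ≡ 2 − 29 = -27 (mod 8).
    Reduce coefficients mod 8: 3·t ≡ 5 (mod 8).
    The inverse of 3 mod 8 is 3 (since 3·3 = 9 = 1·8 + 1), so t ≡ 3·5 = 15 ≡ 7 (mod 8).
    Then x = 29 + 51·7 = 386, valid modulo lcm(51, 8) = 408: x ≡ 386 (mod 408).
  Combine with x ≡ 2 (mod 5); new modulus lcm = 2040.
    Write x = 386 + 408·t and substitute into x ≡ 2 (mod 5): 408·t ≡ 2 − 386 = -384 (mod 5).
    Reduce coefficients mod 5: 3·t ≡ 1 (mod 5).
    The inverse of 3 mod 5 is 2 (since 3·2 = 6 = 1·5 + 1), so t ≡ 2·1 = 2 ≡ 2 (mod 5).
    Then x = 386 + 408·2 = 1202, valid modulo lcm(408, 5) = 2040: x ≡ 1202 (mod 2040).
Verify against each original: 1202 mod 3 = 2, 1202 mod 17 = 12, 1202 mod 8 = 2, 1202 mod 5 = 2.

x ≡ 1202 (mod 2040).


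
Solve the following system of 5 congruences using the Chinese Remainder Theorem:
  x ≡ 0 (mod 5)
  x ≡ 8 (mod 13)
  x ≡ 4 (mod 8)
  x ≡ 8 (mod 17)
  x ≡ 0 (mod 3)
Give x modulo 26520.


Product of moduli M = 5 · 13 · 8 · 17 · 3 = 26520.
Merge one congruence at a time:
  Start: x ≡ 0 (mod 5).
  Combine with x ≡ 8 (mod 13); new modulus lcm = 65.
    Write x = 0 + 5·t and substitute into x ≡ 8 (mod 13): 5·t ≡ 8 − 0 = 8 (mod 13).
    The inverse of 5 mod 13 is 8 (since 5·8 = 40 = 3·13 + 1), so t ≡ 8·8 = 64 ≡ 12 (mod 13).
    Then x = 0 + 5·12 = 60, valid modulo lcm(5, 13) = 65: x ≡ 60 (mod 65).
  Combine with x ≡ 4 (mod 8); new modulus lcm = 520.
    Write x = 60 + 65·t and substitute into x ≡ 4 (mod 8): 65·t ≡ 4 − 60 = -56 (mod 8).
    Reduce coefficients mod 8: 1·t ≡ 0 (mod 8).
    So t ≡ 0 (mod 8).
    Then x = 60 + 65·0 = 60, valid modulo lcm(65, 8) = 520: x ≡ 60 (mod 520).
  Combine with x ≡ 8 (mod 17); new modulus lcm = 8840.
    Write x = 60 + 520·t and substitute into x ≡ 8 (mod 17): 520·t ≡ 8 − 60 = -52 (mod 17).
    Reduce coefficients mod 17: 10·t ≡ 16 (mod 17).
    The inverse of 10 mod 17 is 12 (since 10·12 = 120 = 7·17 + 1), so t ≡ 12·16 = 192 ≡ 5 (mod 17).
    Then x = 60 + 520·5 = 2660, valid modulo lcm(520, 17) = 8840: x ≡ 2660 (mod 8840).
  Combine with x ≡ 0 (mod 3); new modulus lcm = 26520.
    Write x = 2660 + 8840·t and substitute into x ≡ 0 (mod 3): 8840·t ≡ 0 − 2660 = -2660 (mod 3).
    Reduce coefficients mod 3: 2·t ≡ 1 (mod 3).
    The inverse of 2 mod 3 is 2 (since 2·2 = 4 = 1·3 + 1), so t ≡ 2·1 = 2 ≡ 2 (mod 3).
    Then x = 2660 + 8840·2 = 20340, valid modulo lcm(8840, 3) = 26520: x ≡ 20340 (mod 26520).
Verify against each original: 20340 mod 5 = 0, 20340 mod 13 = 8, 20340 mod 8 = 4, 20340 mod 17 = 8, 20340 mod 3 = 0.

x ≡ 20340 (mod 26520).


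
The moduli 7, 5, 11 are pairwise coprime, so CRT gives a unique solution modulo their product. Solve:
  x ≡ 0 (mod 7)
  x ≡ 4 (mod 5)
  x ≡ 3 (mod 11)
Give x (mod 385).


Moduli 7, 5, 11 are pairwise coprime; by CRT there is a unique solution modulo M = 7 · 5 · 11 = 385.
Solve pairwise, accumulating the modulus:
  Start with x ≡ 0 (mod 7).
  Combine with x ≡ 4 (mod 5): since gcd(7, 5) = 1, we get a unique residue mod 35.
    Write x = 0 + 7·t and substitute into x ≡ 4 (mod 5): 7·t ≡ 4 − 0 = 4 (mod 5).
    Reduce coefficients mod 5: 2·t ≡ 4 (mod 5).
    The inverse of 2 mod 5 is 3 (since 2·3 = 6 = 1·5 + 1), so t ≡ 3·4 = 12 ≡ 2 (mod 5).
    Then x = 0 + 7·2 = 14, valid modulo lcm(7, 5) = 35: x ≡ 14 (mod 35).
  Combine with x ≡ 3 (mod 11): since gcd(35, 11) = 1, we get a unique residue mod 385.
    Write x = 14 + 35·t and substitute into x ≡ 3 (mod 11): 35·t ≡ 3 − 14 = -11 (mod 11).
    Reduce coefficients mod 11: 2·t ≡ 0 (mod 11).
    The inverse of 2 mod 11 is 6 (since 2·6 = 12 = 1·11 + 1), so t ≡ 6·0 = 0 ≡ 0 (mod 11).
    Then x = 14 + 35·0 = 14, valid modulo lcm(35, 11) = 385: x ≡ 14 (mod 385).
Verify: 14 mod 7 = 0 ✓, 14 mod 5 = 4 ✓, 14 mod 11 = 3 ✓.

x ≡ 14 (mod 385).


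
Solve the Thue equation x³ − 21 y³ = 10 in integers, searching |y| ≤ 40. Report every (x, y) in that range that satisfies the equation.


The equation is x³ - 21y³ = 10. For fixed y, x³ = 21·y³ + 10, so a solution requires the RHS to be a perfect cube.
Strategy: iterate y from -40 to 40, compute RHS = 21·y³ + 10, and check whether it is a (positive or negative) perfect cube.
Check small values of y:
  y = 0: RHS = 10 is not a perfect cube.
  y = 1: RHS = 31 is not a perfect cube.
  y = -1: RHS = -11 is not a perfect cube.
  y = 2: RHS = 178 is not a perfect cube.
  y = -2: RHS = -158 is not a perfect cube.
  y = 3: RHS = 577 is not a perfect cube.
  y = -3: RHS = -557 is not a perfect cube.
Continuing the search up to |y| = 40 finds no solutions either.
No (x, y) in the scanned range satisfies the equation.

No integer solutions with |y| ≤ 40.


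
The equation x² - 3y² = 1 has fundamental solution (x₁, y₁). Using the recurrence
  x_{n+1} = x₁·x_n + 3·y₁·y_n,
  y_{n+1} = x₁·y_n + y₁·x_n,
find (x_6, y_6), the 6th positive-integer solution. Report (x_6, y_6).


Step 1: Find the fundamental solution (x₁, y₁) of x² - 3y² = 1.
  Expand √3 as a continued fraction. a₀ = ⌊√3⌋ = 1; iterate m_{k+1} = d_k·a_k − m_k, d_{k+1} = (3 − m_{k+1}²)/d_k, a_{k+1} = ⌊(a₀ + m_{k+1})/d_{k+1}⌋ (starting m₀ = 0, d₀ = 1), with convergents p_k = a_k·p_{k-1} + p_{k-2}, q_k = a_k·q_{k-1} + q_{k-2} (p₋₁ = 1, q₋₁ = 0):
  k = 0: a₀ = 1; p₀/q₀ = 1/1; p₀² − 3·q₀² = 1 − 3 = -2.
  k = 1: m = 1, d = 2, a = ⌊(1 + 1)/2⌋ = 1; p/q = (1·1 + 1)/(1·1 + 0) = 2/1; p² − 3·q² = 4 − 3 = 1.
  The first convergent with p² − 3·q² = 1 gives the fundamental solution (x₁, y₁) = (2, 1).
Step 2: Apply the recurrence (x_{n+1}, y_{n+1}) = (x₁x_n + 3y₁y_n, x₁y_n + y₁x_n) repeatedly.
  From (x_1, y_1) = (2, 1): x_2 = 2·2 + 3·1·1 = 7; y_2 = 2·1 + 1·2 = 4.
  From (x_2, y_2) = (7, 4): x_3 = 2·7 + 3·1·4 = 26; y_3 = 2·4 + 1·7 = 15.
  From (x_3, y_3) = (26, 15): x_4 = 2·26 + 3·1·15 = 97; y_4 = 2·15 + 1·26 = 56.
  From (x_4, y_4) = (97, 56): x_5 = 2·97 + 3·1·56 = 362; y_5 = 2·56 + 1·97 = 209.
  From (x_5, y_5) = (362, 209): x_6 = 2·362 + 3·1·209 = 1351; y_6 = 2·209 + 1·362 = 780.
Step 3: Verify x_6² - 3·y_6² = 1825201 - 1825200 = 1 (should be 1). ✓

(x_1, y_1) = (2, 1); (x_6, y_6) = (1351, 780).


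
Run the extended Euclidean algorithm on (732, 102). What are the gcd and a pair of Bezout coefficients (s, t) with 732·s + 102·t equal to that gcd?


Euclidean algorithm on (732, 102) — divide until remainder is 0:
  732 = 7 · 102 + 18
  102 = 5 · 18 + 12
  18 = 1 · 12 + 6
  12 = 2 · 6 + 0
gcd(732, 102) = 6.
Track Bezout coefficients alongside the remainders: start with r₀ = 732 = a·1 + b·0 (s = 1, t = 0) and r₁ = 102 = a·0 + b·1 (s = 0, t = 1); each new remainder r_{k+1} = r_{k-1} − q_k·r_k inherits s_{k+1} = s_{k-1} − q_k·s_k, t_{k+1} = t_{k-1} − q_k·t_k, so r_k = a·s_k + b·t_k at every step:
  q = 7: r = 18, s = 1 − 7·0 = 1, t = 0 − 7·1 = -7  (check: 732·1 + 102·(-7) = 18)
  q = 5: r = 12, s = 0 − 5·1 = -5, t = 1 − 5·(-7) = 36  (check: 732·(-5) + 102·36 = 12)
  q = 1: r = 6, s = 1 − 1·(-5) = 6, t = -7 − 1·36 = -43  (check: 732·6 + 102·(-43) = 6)
The row with r = 6 (the gcd) gives the Bezout coefficients s = 6, t = -43.
Result: 732 · (6) + 102 · (-43) = 6.

gcd(732, 102) = 6; s = 6, t = -43 (check: 732·6 + 102·(-43) = 6).


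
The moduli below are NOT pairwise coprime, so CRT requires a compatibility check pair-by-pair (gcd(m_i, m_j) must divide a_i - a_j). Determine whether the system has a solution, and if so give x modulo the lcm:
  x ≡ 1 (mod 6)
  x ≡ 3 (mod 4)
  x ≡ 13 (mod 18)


Moduli 6, 4, 18 are not pairwise coprime, so CRT works modulo lcm(m_i) when all pairwise compatibility conditions hold.
Pairwise compatibility: gcd(m_i, m_j) must divide a_i - a_j for every pair.
Merge one congruence at a time:
  Start: x ≡ 1 (mod 6).
  Combine with x ≡ 3 (mod 4): gcd(6, 4) = 2; 3 - 1 = 2, which IS divisible by 2, so compatible.
    Write x = 1 + 6·t and substitute into x ≡ 3 (mod 4): 6·t ≡ 3 − 1 = 2 (mod 4).
    Divide the congruence (and modulus) by g = 2: 3·t ≡ 1 (mod 2).
    Reduce coefficients mod 2: 1·t ≡ 1 (mod 2).
    So t ≡ 1 (mod 2).
    Then x = 1 + 6·1 = 7, valid modulo lcm(6, 4) = 12: x ≡ 7 (mod 12).
  Combine with x ≡ 13 (mod 18): gcd(12, 18) = 6; 13 - 7 = 6, which IS divisible by 6, so compatible.
    Write x = 7 + 12·t and substitute into x ≡ 13 (mod 18): 12·t ≡ 13 − 7 = 6 (mod 18).
    Divide the congruence (and modulus) by g = 6: 2·t ≡ 1 (mod 3).
    The inverse of 2 mod 3 is 2 (since 2·2 = 4 = 1·3 + 1), so t ≡ 2·1 = 2 ≡ 2 (mod 3).
    Then x = 7 + 12·2 = 31, valid modulo lcm(12, 18) = 36: x ≡ 31 (mod 36).
Verify: 31 mod 6 = 1, 31 mod 4 = 3, 31 mod 18 = 13.

x ≡ 31 (mod 36).


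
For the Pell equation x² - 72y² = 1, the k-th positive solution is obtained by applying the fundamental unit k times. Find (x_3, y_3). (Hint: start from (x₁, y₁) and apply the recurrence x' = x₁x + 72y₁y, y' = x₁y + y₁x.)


Step 1: Find the fundamental solution (x₁, y₁) of x² - 72y² = 1.
  Expand √72 as a continued fraction. a₀ = ⌊√72⌋ = 8; iterate m_{k+1} = d_k·a_k − m_k, d_{k+1} = (72 − m_{k+1}²)/d_k, a_{k+1} = ⌊(a₀ + m_{k+1})/d_{k+1}⌋ (starting m₀ = 0, d₀ = 1), with convergents p_k = a_k·p_{k-1} + p_{k-2}, q_k = a_k·q_{k-1} + q_{k-2} (p₋₁ = 1, q₋₁ = 0):
  k = 0: a₀ = 8; p₀/q₀ = 8/1; p₀² − 72·q₀² = 64 − 72 = -8.
  k = 1: m = 8, d = 8, a = ⌊(8 + 8)/8⌋ = 2; p/q = (2·8 + 1)/(2·1 + 0) = 17/2; p² − 72·q² = 289 − 288 = 1.
  The first convergent with p² − 72·q² = 1 gives the fundamental solution (x₁, y₁) = (17, 2).
Step 2: Apply the recurrence (x_{n+1}, y_{n+1}) = (x₁x_n + 72y₁y_n, x₁y_n + y₁x_n) repeatedly.
  From (x_1, y_1) = (17, 2): x_2 = 17·17 + 72·2·2 = 577; y_2 = 17·2 + 2·17 = 68.
  From (x_2, y_2) = (577, 68): x_3 = 17·577 + 72·2·68 = 19601; y_3 = 17·68 + 2·577 = 2310.
Step 3: Verify x_3² - 72·y_3² = 384199201 - 384199200 = 1 (should be 1). ✓

(x_1, y_1) = (17, 2); (x_3, y_3) = (19601, 2310).


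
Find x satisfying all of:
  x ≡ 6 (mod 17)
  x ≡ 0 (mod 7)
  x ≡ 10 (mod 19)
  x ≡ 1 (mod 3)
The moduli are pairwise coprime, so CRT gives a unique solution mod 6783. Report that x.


Product of moduli M = 17 · 7 · 19 · 3 = 6783.
Merge one congruence at a time:
  Start: x ≡ 6 (mod 17).
  Combine with x ≡ 0 (mod 7); new modulus lcm = 119.
    Write x = 6 + 17·t and substitute into x ≡ 0 (mod 7): 17·t ≡ 0 − 6 = -6 (mod 7).
    Reduce coefficients mod 7: 3·t ≡ 1 (mod 7).
    The inverse of 3 mod 7 is 5 (since 3·5 = 15 = 2·7 + 1), so t ≡ 5·1 = 5 ≡ 5 (mod 7).
    Then x = 6 + 17·5 = 91, valid modulo lcm(17, 7) = 119: x ≡ 91 (mod 119).
  Combine with x ≡ 10 (mod 19); new modulus lcm = 2261.
    Write x = 91 + 119·t and substitute into x ≡ 10 (mod 19): 119·t ≡ 10 − 91 = -81 (mod 19).
    Reduce coefficients mod 19: 5·t ≡ 14 (mod 19).
    The inverse of 5 mod 19 is 4 (since 5·4 = 20 = 1·19 + 1), so t ≡ 4·14 = 56 ≡ 18 (mod 19).
    Then x = 91 + 119·18 = 2233, valid modulo lcm(119, 19) = 2261: x ≡ 2233 (mod 2261).
  Combine with x ≡ 1 (mod 3); new modulus lcm = 6783.
    Write x = 2233 + 2261·t and substitute into x ≡ 1 (mod 3): 2261·t ≡ 1 − 2233 = -2232 (mod 3).
    Reduce coefficients mod 3: 2·t ≡ 0 (mod 3).
    The inverse of 2 mod 3 is 2 (since 2·2 = 4 = 1·3 + 1), so t ≡ 2·0 = 0 ≡ 0 (mod 3).
    Then x = 2233 + 2261·0 = 2233, valid modulo lcm(2261, 3) = 6783: x ≡ 2233 (mod 6783).
Verify against each original: 2233 mod 17 = 6, 2233 mod 7 = 0, 2233 mod 19 = 10, 2233 mod 3 = 1.

x ≡ 2233 (mod 6783).


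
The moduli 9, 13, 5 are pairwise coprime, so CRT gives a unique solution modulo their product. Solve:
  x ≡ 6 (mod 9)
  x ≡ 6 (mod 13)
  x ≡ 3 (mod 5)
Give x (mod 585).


Moduli 9, 13, 5 are pairwise coprime; by CRT there is a unique solution modulo M = 9 · 13 · 5 = 585.
Solve pairwise, accumulating the modulus:
  Start with x ≡ 6 (mod 9).
  Combine with x ≡ 6 (mod 13): since gcd(9, 13) = 1, we get a unique residue mod 117.
    Write x = 6 + 9·t and substitute into x ≡ 6 (mod 13): 9·t ≡ 6 − 6 = 0 (mod 13).
    The inverse of 9 mod 13 is 3 (since 9·3 = 27 = 2·13 + 1), so t ≡ 3·0 = 0 ≡ 0 (mod 13).
    Then x = 6 + 9·0 = 6, valid modulo lcm(9, 13) = 117: x ≡ 6 (mod 117).
  Combine with x ≡ 3 (mod 5): since gcd(117, 5) = 1, we get a unique residue mod 585.
    Write x = 6 + 117·t and substitute into x ≡ 3 (mod 5): 117·t ≡ 3 − 6 = -3 (mod 5).
    Reduce coefficients mod 5: 2·t ≡ 2 (mod 5).
    The inverse of 2 mod 5 is 3 (since 2·3 = 6 = 1·5 + 1), so t ≡ 3·2 = 6 ≡ 1 (mod 5).
    Then x = 6 + 117·1 = 123, valid modulo lcm(117, 5) = 585: x ≡ 123 (mod 585).
Verify: 123 mod 9 = 6 ✓, 123 mod 13 = 6 ✓, 123 mod 5 = 3 ✓.

x ≡ 123 (mod 585).


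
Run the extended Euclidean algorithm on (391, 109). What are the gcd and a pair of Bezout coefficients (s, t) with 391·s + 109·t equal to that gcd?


Euclidean algorithm on (391, 109) — divide until remainder is 0:
  391 = 3 · 109 + 64
  109 = 1 · 64 + 45
  64 = 1 · 45 + 19
  45 = 2 · 19 + 7
  19 = 2 · 7 + 5
  7 = 1 · 5 + 2
  5 = 2 · 2 + 1
  2 = 2 · 1 + 0
gcd(391, 109) = 1.
Track Bezout coefficients alongside the remainders: start with r₀ = 391 = a·1 + b·0 (s = 1, t = 0) and r₁ = 109 = a·0 + b·1 (s = 0, t = 1); each new remainder r_{k+1} = r_{k-1} − q_k·r_k inherits s_{k+1} = s_{k-1} − q_k·s_k, t_{k+1} = t_{k-1} − q_k·t_k, so r_k = a·s_k + b·t_k at every step:
  q = 3: r = 64, s = 1 − 3·0 = 1, t = 0 − 3·1 = -3  (check: 391·1 + 109·(-3) = 64)
  q = 1: r = 45, s = 0 − 1·1 = -1, t = 1 − 1·(-3) = 4  (check: 391·(-1) + 109·4 = 45)
  q = 1: r = 19, s = 1 − 1·(-1) = 2, t = -3 − 1·4 = -7  (check: 391·2 + 109·(-7) = 19)
  q = 2: r = 7, s = -1 − 2·2 = -5, t = 4 − 2·(-7) = 18  (check: 391·(-5) + 109·18 = 7)
  q = 2: r = 5, s = 2 − 2·(-5) = 12, t = -7 − 2·18 = -43  (check: 391·12 + 109·(-43) = 5)
  q = 1: r = 2, s = -5 − 1·12 = -17, t = 18 − 1·(-43) = 61  (check: 391·(-17) + 109·61 = 2)
  q = 2: r = 1, s = 12 − 2·(-17) = 46, t = -43 − 2·61 = -165  (check: 391·46 + 109·(-165) = 1)
The row with r = 1 (the gcd) gives the Bezout coefficients s = 46, t = -165.
Result: 391 · (46) + 109 · (-165) = 1.

gcd(391, 109) = 1; s = 46, t = -165 (check: 391·46 + 109·(-165) = 1).


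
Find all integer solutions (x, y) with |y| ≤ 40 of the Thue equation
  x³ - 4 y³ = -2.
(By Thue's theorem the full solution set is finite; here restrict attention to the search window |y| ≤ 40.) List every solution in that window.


The equation is x³ - 4y³ = -2. For fixed y, x³ = 4·y³ − 2, so a solution requires the RHS to be a perfect cube.
Strategy: iterate y from -40 to 40, compute RHS = 4·y³ − 2, and check whether it is a (positive or negative) perfect cube.
Check small values of y:
  y = 0: RHS = -2 is not a perfect cube.
  y = 1: RHS = 2 is not a perfect cube.
  y = -1: RHS = -6 is not a perfect cube.
  y = 2: RHS = 30 is not a perfect cube.
  y = -2: RHS = -34 is not a perfect cube.
  y = 3: RHS = 106 is not a perfect cube.
  y = -3: RHS = -110 is not a perfect cube.
Continuing the search up to |y| = 40 finds no solutions either.
No (x, y) in the scanned range satisfies the equation.

No integer solutions with |y| ≤ 40.


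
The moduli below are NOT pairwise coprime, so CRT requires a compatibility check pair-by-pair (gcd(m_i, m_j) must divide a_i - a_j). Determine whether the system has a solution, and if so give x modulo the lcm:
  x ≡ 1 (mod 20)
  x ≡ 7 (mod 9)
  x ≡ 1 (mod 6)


Moduli 20, 9, 6 are not pairwise coprime, so CRT works modulo lcm(m_i) when all pairwise compatibility conditions hold.
Pairwise compatibility: gcd(m_i, m_j) must divide a_i - a_j for every pair.
Merge one congruence at a time:
  Start: x ≡ 1 (mod 20).
  Combine with x ≡ 7 (mod 9): gcd(20, 9) = 1; 7 - 1 = 6, which IS divisible by 1, so compatible.
    Write x = 1 + 20·t and substitute into x ≡ 7 (mod 9): 20·t ≡ 7 − 1 = 6 (mod 9).
    Reduce coefficients mod 9: 2·t ≡ 6 (mod 9).
    The inverse of 2 mod 9 is 5 (since 2·5 = 10 = 1·9 + 1), so t ≡ 5·6 = 30 ≡ 3 (mod 9).
    Then x = 1 + 20·3 = 61, valid modulo lcm(20, 9) = 180: x ≡ 61 (mod 180).
  Combine with x ≡ 1 (mod 6): gcd(180, 6) = 6; 1 - 61 = -60, which IS divisible by 6, so compatible.
    Write x = 61 + 180·t and substitute into x ≡ 1 (mod 6): 180·t ≡ 1 − 61 = -60 (mod 6).
    Divide the congruence (and modulus) by g = 6: 30·t ≡ -10 (mod 1).
    Modulo 1 every t works; take t = 0.
    Then x = 61 + 180·0 = 61, valid modulo lcm(180, 6) = 180: x ≡ 61 (mod 180).
Verify: 61 mod 20 = 1, 61 mod 9 = 7, 61 mod 6 = 1.

x ≡ 61 (mod 180).


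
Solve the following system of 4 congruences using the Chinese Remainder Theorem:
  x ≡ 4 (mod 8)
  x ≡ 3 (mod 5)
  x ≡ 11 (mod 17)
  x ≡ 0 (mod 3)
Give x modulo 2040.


Product of moduli M = 8 · 5 · 17 · 3 = 2040.
Merge one congruence at a time:
  Start: x ≡ 4 (mod 8).
  Combine with x ≡ 3 (mod 5); new modulus lcm = 40.
    Write x = 4 + 8·t and substitute into x ≡ 3 (mod 5): 8·t ≡ 3 − 4 = -1 (mod 5).
    Reduce coefficients mod 5: 3·t ≡ 4 (mod 5).
    The inverse of 3 mod 5 is 2 (since 3·2 = 6 = 1·5 + 1), so t ≡ 2·4 = 8 ≡ 3 (mod 5).
    Then x = 4 + 8·3 = 28, valid modulo lcm(8, 5) = 40: x ≡ 28 (mod 40).
  Combine with x ≡ 11 (mod 17); new modulus lcm = 680.
    Write x = 28 + 40·t and substitute into x ≡ 11 (mod 17): 40·t ≡ 11 − 28 = -17 (mod 17).
    Reduce coefficients mod 17: 6·t ≡ 0 (mod 17).
    The inverse of 6 mod 17 is 3 (since 6·3 = 18 = 1·17 + 1), so t ≡ 3·0 = 0 ≡ 0 (mod 17).
    Then x = 28 + 40·0 = 28, valid modulo lcm(40, 17) = 680: x ≡ 28 (mod 680).
  Combine with x ≡ 0 (mod 3); new modulus lcm = 2040.
    Write x = 28 + 680·t and substitute into x ≡ 0 (mod 3): 680·t ≡ 0 − 28 = -28 (mod 3).
    Reduce coefficients mod 3: 2·t ≡ 2 (mod 3).
    The inverse of 2 mod 3 is 2 (since 2·2 = 4 = 1·3 + 1), so t ≡ 2·2 = 4 ≡ 1 (mod 3).
    Then x = 28 + 680·1 = 708, valid modulo lcm(680, 3) = 2040: x ≡ 708 (mod 2040).
Verify against each original: 708 mod 8 = 4, 708 mod 5 = 3, 708 mod 17 = 11, 708 mod 3 = 0.

x ≡ 708 (mod 2040).


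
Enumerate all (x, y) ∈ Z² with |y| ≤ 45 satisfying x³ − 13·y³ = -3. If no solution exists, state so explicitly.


The equation is x³ - 13y³ = -3. For fixed y, x³ = 13·y³ − 3, so a solution requires the RHS to be a perfect cube.
Strategy: iterate y from -45 to 45, compute RHS = 13·y³ − 3, and check whether it is a (positive or negative) perfect cube.
Check small values of y:
  y = 0: RHS = -3 is not a perfect cube.
  y = 1: RHS = 10 is not a perfect cube.
  y = -1: RHS = -16 is not a perfect cube.
  y = 2: RHS = 101 is not a perfect cube.
  y = -2: RHS = -107 is not a perfect cube.
  y = 3: RHS = 348 is not a perfect cube.
  y = -3: RHS = -354 is not a perfect cube.
Continuing the search up to |y| = 45 finds no solutions either.
No (x, y) in the scanned range satisfies the equation.

No integer solutions with |y| ≤ 45.


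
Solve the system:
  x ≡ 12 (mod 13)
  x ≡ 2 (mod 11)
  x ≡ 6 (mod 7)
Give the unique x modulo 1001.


Moduli 13, 11, 7 are pairwise coprime; by CRT there is a unique solution modulo M = 13 · 11 · 7 = 1001.
Solve pairwise, accumulating the modulus:
  Start with x ≡ 12 (mod 13).
  Combine with x ≡ 2 (mod 11): since gcd(13, 11) = 1, we get a unique residue mod 143.
    Write x = 12 + 13·t and substitute into x ≡ 2 (mod 11): 13·t ≡ 2 − 12 = -10 (mod 11).
    Reduce coefficients mod 11: 2·t ≡ 1 (mod 11).
    The inverse of 2 mod 11 is 6 (since 2·6 = 12 = 1·11 + 1), so t ≡ 6·1 = 6 ≡ 6 (mod 11).
    Then x = 12 + 13·6 = 90, valid modulo lcm(13, 11) = 143: x ≡ 90 (mod 143).
  Combine with x ≡ 6 (mod 7): since gcd(143, 7) = 1, we get a unique residue mod 1001.
    Write x = 90 + 143·t and substitute into x ≡ 6 (mod 7): 143·t ≡ 6 − 90 = -84 (mod 7).
    Reduce coefficients mod 7: 3·t ≡ 0 (mod 7).
    The inverse of 3 mod 7 is 5 (since 3·5 = 15 = 2·7 + 1), so t ≡ 5·0 = 0 ≡ 0 (mod 7).
    Then x = 90 + 143·0 = 90, valid modulo lcm(143, 7) = 1001: x ≡ 90 (mod 1001).
Verify: 90 mod 13 = 12 ✓, 90 mod 11 = 2 ✓, 90 mod 7 = 6 ✓.

x ≡ 90 (mod 1001).


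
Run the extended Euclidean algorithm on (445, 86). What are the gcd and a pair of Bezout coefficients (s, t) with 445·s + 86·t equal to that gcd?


Euclidean algorithm on (445, 86) — divide until remainder is 0:
  445 = 5 · 86 + 15
  86 = 5 · 15 + 11
  15 = 1 · 11 + 4
  11 = 2 · 4 + 3
  4 = 1 · 3 + 1
  3 = 3 · 1 + 0
gcd(445, 86) = 1.
Track Bezout coefficients alongside the remainders: start with r₀ = 445 = a·1 + b·0 (s = 1, t = 0) and r₁ = 86 = a·0 + b·1 (s = 0, t = 1); each new remainder r_{k+1} = r_{k-1} − q_k·r_k inherits s_{k+1} = s_{k-1} − q_k·s_k, t_{k+1} = t_{k-1} − q_k·t_k, so r_k = a·s_k + b·t_k at every step:
  q = 5: r = 15, s = 1 − 5·0 = 1, t = 0 − 5·1 = -5  (check: 445·1 + 86·(-5) = 15)
  q = 5: r = 11, s = 0 − 5·1 = -5, t = 1 − 5·(-5) = 26  (check: 445·(-5) + 86·26 = 11)
  q = 1: r = 4, s = 1 − 1·(-5) = 6, t = -5 − 1·26 = -31  (check: 445·6 + 86·(-31) = 4)
  q = 2: r = 3, s = -5 − 2·6 = -17, t = 26 − 2·(-31) = 88  (check: 445·(-17) + 86·88 = 3)
  q = 1: r = 1, s = 6 − 1·(-17) = 23, t = -31 − 1·88 = -119  (check: 445·23 + 86·(-119) = 1)
The row with r = 1 (the gcd) gives the Bezout coefficients s = 23, t = -119.
Result: 445 · (23) + 86 · (-119) = 1.

gcd(445, 86) = 1; s = 23, t = -119 (check: 445·23 + 86·(-119) = 1).


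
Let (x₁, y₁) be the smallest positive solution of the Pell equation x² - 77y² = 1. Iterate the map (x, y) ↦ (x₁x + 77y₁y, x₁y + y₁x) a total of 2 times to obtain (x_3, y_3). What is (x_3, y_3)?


Step 1: Find the fundamental solution (x₁, y₁) of x² - 77y² = 1.
  Expand √77 as a continued fraction. a₀ = ⌊√77⌋ = 8; iterate m_{k+1} = d_k·a_k − m_k, d_{k+1} = (77 − m_{k+1}²)/d_k, a_{k+1} = ⌊(a₀ + m_{k+1})/d_{k+1}⌋ (starting m₀ = 0, d₀ = 1), with convergents p_k = a_k·p_{k-1} + p_{k-2}, q_k = a_k·q_{k-1} + q_{k-2} (p₋₁ = 1, q₋₁ = 0):
  k = 0: a₀ = 8; p₀/q₀ = 8/1; p₀² − 77·q₀² = 64 − 77 = -13.
  k = 1: m = 8, d = 13, a = ⌊(8 + 8)/13⌋ = 1; p/q = (1·8 + 1)/(1·1 + 0) = 9/1; p² − 77·q² = 81 − 77 = 4.
  k = 2: m = 5, d = 4, a = ⌊(8 + 5)/4⌋ = 3; p/q = (3·9 + 8)/(3·1 + 1) = 35/4; p² − 77·q² = 1225 − 1232 = -7.
  k = 3: m = 7, d = 7, a = ⌊(8 + 7)/7⌋ = 2; p/q = (2·35 + 9)/(2·4 + 1) = 79/9; p² − 77·q² = 6241 − 6237 = 4.
  k = 4: m = 7, d = 4, a = ⌊(8 + 7)/4⌋ = 3; p/q = (3·79 + 35)/(3·9 + 4) = 272/31; p² − 77·q² = 73984 − 73997 = -13.
  k = 5: m = 5, d = 13, a = ⌊(8 + 5)/13⌋ = 1; p/q = (1·272 + 79)/(1·31 + 9) = 351/40; p² − 77·q² = 123201 − 123200 = 1.
  The first convergent with p² − 77·q² = 1 gives the fundamental solution (x₁, y₁) = (351, 40).
Step 2: Apply the recurrence (x_{n+1}, y_{n+1}) = (x₁x_n + 77y₁y_n, x₁y_n + y₁x_n) repeatedly.
  From (x_1, y_1) = (351, 40): x_2 = 351·351 + 77·40·40 = 246401; y_2 = 351·40 + 40·351 = 28080.
  From (x_2, y_2) = (246401, 28080): x_3 = 351·246401 + 77·40·28080 = 172973151; y_3 = 351·28080 + 40·246401 = 19712120.
Step 3: Verify x_3² - 77·y_3² = 29919710966868801 - 29919710966868800 = 1 (should be 1). ✓

(x_1, y_1) = (351, 40); (x_3, y_3) = (172973151, 19712120).


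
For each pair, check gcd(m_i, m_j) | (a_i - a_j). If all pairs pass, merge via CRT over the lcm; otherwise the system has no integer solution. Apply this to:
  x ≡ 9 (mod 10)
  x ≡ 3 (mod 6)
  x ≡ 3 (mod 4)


Moduli 10, 6, 4 are not pairwise coprime, so CRT works modulo lcm(m_i) when all pairwise compatibility conditions hold.
Pairwise compatibility: gcd(m_i, m_j) must divide a_i - a_j for every pair.
Merge one congruence at a time:
  Start: x ≡ 9 (mod 10).
  Combine with x ≡ 3 (mod 6): gcd(10, 6) = 2; 3 - 9 = -6, which IS divisible by 2, so compatible.
    Write x = 9 + 10·t and substitute into x ≡ 3 (mod 6): 10·t ≡ 3 − 9 = -6 (mod 6).
    Divide the congruence (and modulus) by g = 2: 5·t ≡ -3 (mod 3).
    Reduce coefficients mod 3: 2·t ≡ 0 (mod 3).
    The inverse of 2 mod 3 is 2 (since 2·2 = 4 = 1·3 + 1), so t ≡ 2·0 = 0 ≡ 0 (mod 3).
    Then x = 9 + 10·0 = 9, valid modulo lcm(10, 6) = 30: x ≡ 9 (mod 30).
  Combine with x ≡ 3 (mod 4): gcd(30, 4) = 2; 3 - 9 = -6, which IS divisible by 2, so compatible.
    Write x = 9 + 30·t and substitute into x ≡ 3 (mod 4): 30·t ≡ 3 − 9 = -6 (mod 4).
    Divide the congruence (and modulus) by g = 2: 15·t ≡ -3 (mod 2).
    Reduce coefficients mod 2: 1·t ≡ 1 (mod 2).
    So t ≡ 1 (mod 2).
    Then x = 9 + 30·1 = 39, valid modulo lcm(30, 4) = 60: x ≡ 39 (mod 60).
Verify: 39 mod 10 = 9, 39 mod 6 = 3, 39 mod 4 = 3.

x ≡ 39 (mod 60).


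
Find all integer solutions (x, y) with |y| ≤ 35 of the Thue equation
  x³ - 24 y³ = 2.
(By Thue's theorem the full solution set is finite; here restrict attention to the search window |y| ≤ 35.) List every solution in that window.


The equation is x³ - 24y³ = 2. For fixed y, x³ = 24·y³ + 2, so a solution requires the RHS to be a perfect cube.
Strategy: iterate y from -35 to 35, compute RHS = 24·y³ + 2, and check whether it is a (positive or negative) perfect cube.
Check small values of y:
  y = 0: RHS = 2 is not a perfect cube.
  y = 1: RHS = 26 is not a perfect cube.
  y = -1: RHS = -22 is not a perfect cube.
  y = 2: RHS = 194 is not a perfect cube.
  y = -2: RHS = -190 is not a perfect cube.
  y = 3: RHS = 650 is not a perfect cube.
  y = -3: RHS = -646 is not a perfect cube.
Continuing the search up to |y| = 35 finds no solutions either.
No (x, y) in the scanned range satisfies the equation.

No integer solutions with |y| ≤ 35.


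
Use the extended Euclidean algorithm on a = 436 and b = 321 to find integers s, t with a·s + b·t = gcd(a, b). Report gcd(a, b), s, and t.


Euclidean algorithm on (436, 321) — divide until remainder is 0:
  436 = 1 · 321 + 115
  321 = 2 · 115 + 91
  115 = 1 · 91 + 24
  91 = 3 · 24 + 19
  24 = 1 · 19 + 5
  19 = 3 · 5 + 4
  5 = 1 · 4 + 1
  4 = 4 · 1 + 0
gcd(436, 321) = 1.
Track Bezout coefficients alongside the remainders: start with r₀ = 436 = a·1 + b·0 (s = 1, t = 0) and r₁ = 321 = a·0 + b·1 (s = 0, t = 1); each new remainder r_{k+1} = r_{k-1} − q_k·r_k inherits s_{k+1} = s_{k-1} − q_k·s_k, t_{k+1} = t_{k-1} − q_k·t_k, so r_k = a·s_k + b·t_k at every step:
  q = 1: r = 115, s = 1 − 1·0 = 1, t = 0 − 1·1 = -1  (check: 436·1 + 321·(-1) = 115)
  q = 2: r = 91, s = 0 − 2·1 = -2, t = 1 − 2·(-1) = 3  (check: 436·(-2) + 321·3 = 91)
  q = 1: r = 24, s = 1 − 1·(-2) = 3, t = -1 − 1·3 = -4  (check: 436·3 + 321·(-4) = 24)
  q = 3: r = 19, s = -2 − 3·3 = -11, t = 3 − 3·(-4) = 15  (check: 436·(-11) + 321·15 = 19)
  q = 1: r = 5, s = 3 − 1·(-11) = 14, t = -4 − 1·15 = -19  (check: 436·14 + 321·(-19) = 5)
  q = 3: r = 4, s = -11 − 3·14 = -53, t = 15 − 3·(-19) = 72  (check: 436·(-53) + 321·72 = 4)
  q = 1: r = 1, s = 14 − 1·(-53) = 67, t = -19 − 1·72 = -91  (check: 436·67 + 321·(-91) = 1)
The row with r = 1 (the gcd) gives the Bezout coefficients s = 67, t = -91.
Result: 436 · (67) + 321 · (-91) = 1.

gcd(436, 321) = 1; s = 67, t = -91 (check: 436·67 + 321·(-91) = 1).
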